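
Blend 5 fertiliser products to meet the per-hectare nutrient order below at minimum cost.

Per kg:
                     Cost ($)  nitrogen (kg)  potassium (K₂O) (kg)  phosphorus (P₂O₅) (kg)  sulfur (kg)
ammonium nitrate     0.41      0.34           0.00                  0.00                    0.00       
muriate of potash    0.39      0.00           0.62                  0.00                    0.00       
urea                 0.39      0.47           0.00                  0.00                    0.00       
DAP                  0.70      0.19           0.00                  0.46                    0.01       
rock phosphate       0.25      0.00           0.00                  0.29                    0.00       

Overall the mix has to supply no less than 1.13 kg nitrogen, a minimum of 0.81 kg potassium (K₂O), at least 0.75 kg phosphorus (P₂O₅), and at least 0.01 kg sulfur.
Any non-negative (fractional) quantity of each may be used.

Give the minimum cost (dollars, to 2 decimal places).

Let x1 = kg of ammonium nitrate, x2 = kg of muriate of potash, x3 = kg of urea, x4 = kg of DAP, x5 = kg of rock phosphate.
Minimise 0.41x1 + 0.39x2 + 0.39x3 + 0.7x4 + 0.25x5 subject to:
  0.34x1 + 0.47x3 + 0.19x4 ≥ 1.13   (nitrogen)
  0.62x2 ≥ 0.81   (potassium (K₂O))
  0.46x4 + 0.29x5 ≥ 0.75   (phosphorus (P₂O₅))
  0.01x4 ≥ 0.01   (sulfur)
  x1, x2, x3, x4, x5 ≥ 0.
The cheapest feasible vertex uses only muriate of potash, urea, DAP, rock phosphate; ammonium nitrate is not used. Binding constraints: nitrogen, potassium (K₂O), phosphorus (P₂O₅), sulfur.
Solving gives x2 = 1.306, x3 = 2, x4 = 1, x5 = 1.
Total cost: 0.39·1.306 + 0.39·2 + 0.7·1 + 0.25·1 = 2.2393.

$2.24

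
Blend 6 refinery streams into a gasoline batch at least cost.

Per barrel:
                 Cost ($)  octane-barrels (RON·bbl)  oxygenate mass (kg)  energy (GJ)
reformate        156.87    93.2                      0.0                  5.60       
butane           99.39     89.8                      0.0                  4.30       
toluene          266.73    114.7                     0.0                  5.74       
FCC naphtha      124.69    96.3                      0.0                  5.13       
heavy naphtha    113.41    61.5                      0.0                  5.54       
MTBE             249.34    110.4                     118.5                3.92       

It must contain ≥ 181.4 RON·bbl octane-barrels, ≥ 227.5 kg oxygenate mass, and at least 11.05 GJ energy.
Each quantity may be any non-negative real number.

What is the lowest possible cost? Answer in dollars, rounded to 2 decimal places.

$550.84

Let x1 = barrels of reformate, x2 = barrels of butane, x3 = barrels of toluene, x4 = barrels of FCC naphtha, x5 = barrels of heavy naphtha, x6 = barrels of MTBE.
Minimise 156.87x1 + 99.39x2 + 266.73x3 + 124.69x4 + 113.41x5 + 249.34x6 s.t.:
  93.2x1 + 89.8x2 + 114.7x3 + 96.3x4 + 61.5x5 + 110.4x6 ≥ 181.4   (octane-barrels)
  118.5x6 ≥ 227.5   (oxygenate mass)
  5.6x1 + 4.3x2 + 5.74x3 + 5.13x4 + 5.54x5 + 3.92x6 ≥ 11.05   (energy)
  x1, x2, x3, x4, x5, x6 ≥ 0.
The minimum-cost mix takes nothing from reformate, butane, toluene, FCC naphtha — only heavy naphtha, MTBE. The oxygenate mass and energy requirements are met with equality.
Solving gives x5 = 0.636148, x6 = 1.91983.
Objective = 113.41·0.636148 + 249.34·1.91983 = 550.8360.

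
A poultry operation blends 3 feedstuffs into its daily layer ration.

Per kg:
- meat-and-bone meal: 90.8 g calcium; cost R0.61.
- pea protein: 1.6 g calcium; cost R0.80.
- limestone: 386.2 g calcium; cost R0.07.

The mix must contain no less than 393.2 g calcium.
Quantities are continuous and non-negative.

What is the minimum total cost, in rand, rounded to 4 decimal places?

R0.0713

Let x1 = kg of meat-and-bone meal, x2 = kg of pea protein, x3 = kg of limestone.
Minimize 0.61x1 + 0.8x2 + 0.07x3 with:
  90.8x1 + 1.6x2 + 386.2x3 ≥ 393.2   (calcium)
  x1, x2, x3 ≥ 0.
The optimal basis is {limestone}; meat-and-bone meal, pea protein drop out. Binding constraint: calcium.
So limestone = 1.018 kg.
Total cost: 0.07·1.018 = 0.071260.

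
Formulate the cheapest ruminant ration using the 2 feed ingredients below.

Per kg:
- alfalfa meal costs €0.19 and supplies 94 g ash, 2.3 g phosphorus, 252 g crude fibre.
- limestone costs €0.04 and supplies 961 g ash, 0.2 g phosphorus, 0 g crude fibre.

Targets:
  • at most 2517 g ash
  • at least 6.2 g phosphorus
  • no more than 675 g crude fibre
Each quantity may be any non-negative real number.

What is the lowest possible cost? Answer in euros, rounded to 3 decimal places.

Let x1 = kg of alfalfa meal, x2 = kg of limestone.
Minimise 0.19x1 + 0.04x2 with:
  94x1 + 961x2 ≤ 2517   (ash)
  2.3x1 + 0.2x2 ≥ 6.2   (phosphorus)
  252x1 ≤ 675   (crude fibre)
  x1, x2 ≥ 0.
Both inputs are positive at the optimum. The phosphorus and crude fibre requirements are met with equality.
That vertex is x1 = 2.679, x2 = 0.1964.
Objective = 0.19·2.679 + 0.04·0.1964 = 0.51687.

€0.517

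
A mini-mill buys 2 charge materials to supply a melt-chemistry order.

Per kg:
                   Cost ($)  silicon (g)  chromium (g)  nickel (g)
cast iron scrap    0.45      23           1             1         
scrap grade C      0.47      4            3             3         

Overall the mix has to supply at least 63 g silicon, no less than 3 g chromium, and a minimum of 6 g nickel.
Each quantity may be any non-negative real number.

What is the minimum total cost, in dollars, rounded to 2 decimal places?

Let x1 = kg of cast iron scrap, x2 = kg of scrap grade C.
min 0.45x1 + 0.47x2 subject to:
  23x1 + 4x2 ≥ 63   (silicon)
  1x1 + 3x2 ≥ 3   (chromium)
  1x1 + 3x2 ≥ 6   (nickel)
  x1, x2 ≥ 0.
Both inputs are positive at the optimum. The silicon and nickel requirements are met with equality.
Optimal quantities: cast iron scrap = 2.538 kg, scrap grade C = 1.154 kg.
Objective = 0.45·2.538 + 0.47·1.154 = 1.6845.

$1.68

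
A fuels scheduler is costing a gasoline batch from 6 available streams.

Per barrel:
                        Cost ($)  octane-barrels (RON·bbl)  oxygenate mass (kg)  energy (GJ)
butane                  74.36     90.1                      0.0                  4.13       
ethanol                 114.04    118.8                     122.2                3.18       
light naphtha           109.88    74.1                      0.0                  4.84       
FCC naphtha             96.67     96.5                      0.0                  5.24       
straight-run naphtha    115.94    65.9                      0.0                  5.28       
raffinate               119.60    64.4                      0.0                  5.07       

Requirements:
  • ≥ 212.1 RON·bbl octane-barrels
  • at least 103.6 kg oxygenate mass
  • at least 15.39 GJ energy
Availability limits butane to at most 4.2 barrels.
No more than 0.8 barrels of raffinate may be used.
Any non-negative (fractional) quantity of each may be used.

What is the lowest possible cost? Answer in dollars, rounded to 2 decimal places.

$325.24

Treat it as an LP. Let x1 = barrels of butane, x2 = barrels of ethanol, x3 = barrels of light naphtha, x4 = barrels of FCC naphtha, x5 = barrels of straight-run naphtha, x6 = barrels of raffinate.
Minimise 74.36x1 + 114.04x2 + 109.88x3 + 96.67x4 + 115.94x5 + 119.6x6 s.t.:
  90.1x1 + 118.8x2 + 74.1x3 + 96.5x4 + 65.9x5 + 64.4x6 ≥ 212.1   (octane-barrels)
  122.2x2 ≥ 103.6   (oxygenate mass)
  4.13x1 + 3.18x2 + 4.84x3 + 5.24x4 + 5.28x5 + 5.07x6 ≥ 15.39   (energy)
  x1 ≤ 4.2
  x6 ≤ 0.8
  x1, x2, x3, x4, x5, x6 ≥ 0.
The cheapest feasible vertex uses only butane, ethanol; light naphtha, FCC naphtha, straight-run naphtha, raffinate are not used. The oxygenate mass and energy requirements are met with equality.
So butane = 3.07361 barrels, ethanol = 0.847791 barrels.
Objective = 74.36·3.07361 + 114.04·0.847791 = 325.2357.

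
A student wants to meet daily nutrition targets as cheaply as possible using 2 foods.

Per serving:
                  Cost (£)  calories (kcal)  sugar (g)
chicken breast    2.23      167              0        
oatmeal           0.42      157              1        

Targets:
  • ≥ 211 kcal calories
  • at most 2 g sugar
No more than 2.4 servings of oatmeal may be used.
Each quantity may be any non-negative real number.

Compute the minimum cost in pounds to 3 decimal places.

£0.564

Let x1 = servings of chicken breast, x2 = servings of oatmeal.
Minimize 2.23x1 + 0.42x2 subject to:
  167x1 + 157x2 ≥ 211   (calories)
  1x2 ≤ 2   (sugar)
  x2 ≤ 2.4
  x1, x2 ≥ 0.
At the optimum only oatmeal is positive (chicken breast = 0). The calories requirement is met with equality.
Optimal quantities: oatmeal = 1.344 servings.
Total cost: 0.42·1.344 = 0.56448.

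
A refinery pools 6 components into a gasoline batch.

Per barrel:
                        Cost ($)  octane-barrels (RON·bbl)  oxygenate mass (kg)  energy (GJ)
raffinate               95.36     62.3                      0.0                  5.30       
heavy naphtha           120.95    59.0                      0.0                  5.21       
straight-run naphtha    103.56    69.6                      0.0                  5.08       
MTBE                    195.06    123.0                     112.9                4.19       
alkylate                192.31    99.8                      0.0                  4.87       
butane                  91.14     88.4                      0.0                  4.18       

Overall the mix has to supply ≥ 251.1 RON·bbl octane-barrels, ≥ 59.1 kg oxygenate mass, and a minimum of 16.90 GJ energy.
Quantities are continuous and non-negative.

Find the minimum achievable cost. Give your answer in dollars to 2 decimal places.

$372.33

Treat it as an LP. Let x1 = barrels of raffinate, x2 = barrels of heavy naphtha, x3 = barrels of straight-run naphtha, x4 = barrels of MTBE, x5 = barrels of alkylate, x6 = barrels of butane.
min 95.36x1 + 120.95x2 + 103.56x3 + 195.06x4 + 192.31x5 + 91.14x6 with:
  62.3x1 + 59x2 + 69.6x3 + 123x4 + 99.8x5 + 88.4x6 ≥ 251.1   (octane-barrels)
  112.9x4 ≥ 59.1   (oxygenate mass)
  5.3x1 + 5.21x2 + 5.08x3 + 4.19x4 + 4.87x5 + 4.18x6 ≥ 16.9   (energy)
  x1, x2, x3, x4, x5, x6 ≥ 0.
At the optimum only raffinate, MTBE, butane are positive (heavy naphtha, straight-run naphtha, alkylate = 0). The octane-barrels, oxygenate mass, energy requirements are met with equality.
That vertex is x1 = 2.4968, x4 = 0.52347, x6 = 0.35248.
Total cost: 95.36·2.4968 + 195.06·0.52347 + 91.14·0.35248 = 372.3279.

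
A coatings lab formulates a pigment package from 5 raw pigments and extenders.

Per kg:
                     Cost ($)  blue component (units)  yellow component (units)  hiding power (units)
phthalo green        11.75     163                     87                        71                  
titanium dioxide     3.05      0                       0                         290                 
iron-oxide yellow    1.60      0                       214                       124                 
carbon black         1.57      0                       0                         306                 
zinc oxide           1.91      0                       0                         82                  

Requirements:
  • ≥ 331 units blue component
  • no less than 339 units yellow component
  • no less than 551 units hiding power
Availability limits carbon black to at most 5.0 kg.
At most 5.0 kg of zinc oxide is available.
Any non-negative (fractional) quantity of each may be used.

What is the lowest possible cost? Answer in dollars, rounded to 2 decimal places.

$26.68

Set it up as a linear program. Let x1 = kg of phthalo green, x2 = kg of titanium dioxide, x3 = kg of iron-oxide yellow, x4 = kg of carbon black, x5 = kg of zinc oxide.
Minimise 11.75x1 + 3.05x2 + 1.6x3 + 1.57x4 + 1.91x5 s.t.:
  163x1 ≥ 331   (blue component)
  87x1 + 214x3 ≥ 339   (yellow component)
  71x1 + 290x2 + 124x3 + 306x4 + 82x5 ≥ 551   (hiding power)
  x4 ≤ 5
  x5 ≤ 5
  x1, x2, x3, x4, x5 ≥ 0.
The cheapest feasible vertex uses only phthalo green, iron-oxide yellow, carbon black; titanium dioxide, zinc oxide are not used. There the blue component, yellow component, hiding power constraints are tight.
So phthalo green = 2.031 kg, iron-oxide yellow = 0.7586 kg, carbon black = 1.022 kg.
Objective = 11.75·2.031 + 1.6·0.7586 + 1.57·1.022 = 26.6826.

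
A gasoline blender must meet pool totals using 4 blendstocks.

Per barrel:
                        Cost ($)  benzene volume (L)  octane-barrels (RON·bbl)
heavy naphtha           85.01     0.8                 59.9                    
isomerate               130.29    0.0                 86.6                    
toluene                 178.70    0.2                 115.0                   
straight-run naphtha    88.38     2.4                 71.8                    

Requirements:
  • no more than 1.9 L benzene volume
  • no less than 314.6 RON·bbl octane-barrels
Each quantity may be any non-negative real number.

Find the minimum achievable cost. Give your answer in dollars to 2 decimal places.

Let x1 = barrels of heavy naphtha, x2 = barrels of isomerate, x3 = barrels of toluene, x4 = barrels of straight-run naphtha.
min 85.01x1 + 130.29x2 + 178.7x3 + 88.38x4 s.t.:
  0.8x1 + 0.2x3 + 2.4x4 ≤ 1.9   (benzene volume)
  59.9x1 + 86.6x2 + 115x3 + 71.8x4 ≥ 314.6   (octane-barrels)
  x1, x2, x3, x4 ≥ 0.
The minimum-cost mix takes nothing from heavy naphtha, toluene — only isomerate, straight-run naphtha. The benzene volume and octane-barrels requirements are met with equality.
Solving gives x2 = 2.97642, x4 = 0.791667.
Hence cost = 130.29·2.97642 + 88.38·0.791667 = $457.7653.

$457.77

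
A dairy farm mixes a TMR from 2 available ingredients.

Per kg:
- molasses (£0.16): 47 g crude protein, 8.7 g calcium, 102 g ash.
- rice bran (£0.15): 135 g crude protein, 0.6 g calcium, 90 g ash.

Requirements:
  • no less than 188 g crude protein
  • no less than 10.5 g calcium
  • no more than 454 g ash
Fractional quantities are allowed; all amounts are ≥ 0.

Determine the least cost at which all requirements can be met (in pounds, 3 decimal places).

£0.332

Let x1 = kg of molasses, x2 = kg of rice bran.
Minimize 0.16x1 + 0.15x2 with:
  47x1 + 135x2 ≥ 188   (crude protein)
  8.7x1 + 0.6x2 ≥ 10.5   (calcium)
  102x1 + 90x2 ≤ 454   (ash)
  x1, x2 ≥ 0.
Both inputs are positive at the optimum. There the crude protein and calcium constraints are tight.
That vertex is x1 = 1.138, x2 = 0.9963.
Cost = 0.16·1.138 + 0.15·0.9963 = 0.33153.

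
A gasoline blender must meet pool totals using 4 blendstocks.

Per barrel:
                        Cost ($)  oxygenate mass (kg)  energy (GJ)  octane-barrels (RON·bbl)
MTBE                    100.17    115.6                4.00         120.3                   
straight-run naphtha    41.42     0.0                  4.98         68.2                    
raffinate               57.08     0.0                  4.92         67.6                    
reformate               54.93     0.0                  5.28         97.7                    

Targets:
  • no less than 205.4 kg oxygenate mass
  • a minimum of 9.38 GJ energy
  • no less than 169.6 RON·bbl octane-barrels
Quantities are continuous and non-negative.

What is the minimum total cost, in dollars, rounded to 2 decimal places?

$196.89

Treat it as an LP. Let x1 = barrels of MTBE, x2 = barrels of straight-run naphtha, x3 = barrels of raffinate, x4 = barrels of reformate.
Minimize 100.17x1 + 41.42x2 + 57.08x3 + 54.93x4 with:
  115.6x1 ≥ 205.4   (oxygenate mass)
  4x1 + 4.98x2 + 4.92x3 + 5.28x4 ≥ 9.38   (energy)
  120.3x1 + 68.2x2 + 67.6x3 + 97.7x4 ≥ 169.6   (octane-barrels)
  x1, x2, x3, x4 ≥ 0.
The optimal basis is {MTBE, straight-run naphtha}; raffinate, reformate drop out. There the oxygenate mass and energy constraints are tight.
Optimal quantities: MTBE = 1.77682 barrels, straight-run naphtha = 0.456372 barrels.
Cost = 100.17·1.77682 + 41.42·0.456372 = 196.8870.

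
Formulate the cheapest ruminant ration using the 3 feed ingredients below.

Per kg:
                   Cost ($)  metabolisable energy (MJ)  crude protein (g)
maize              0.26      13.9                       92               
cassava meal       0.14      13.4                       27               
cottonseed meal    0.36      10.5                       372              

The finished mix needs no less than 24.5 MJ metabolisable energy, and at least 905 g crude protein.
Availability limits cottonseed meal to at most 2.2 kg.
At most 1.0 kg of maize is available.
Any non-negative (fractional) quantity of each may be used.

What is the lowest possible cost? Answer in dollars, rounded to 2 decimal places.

This is a linear program. Let x1 = kg of maize, x2 = kg of cassava meal, x3 = kg of cottonseed meal.
Minimize 0.26x1 + 0.14x2 + 0.36x3 s.t.:
  13.9x1 + 13.4x2 + 10.5x3 ≥ 24.5   (metabolisable energy)
  92x1 + 27x2 + 372x3 ≥ 905   (crude protein)
  x3 ≤ 2.2
  x1 ≤ 1
  x1, x2, x3 ≥ 0.
The optimal basis is {maize, cottonseed meal}; cassava meal drops out. There the crude protein and the cottonseed meal cap constraints are tight.
Solving gives x1 = 0.9413, x3 = 2.2.
Cost = 0.26·0.9413 + 0.36·2.2 = 1.0367.

$1.04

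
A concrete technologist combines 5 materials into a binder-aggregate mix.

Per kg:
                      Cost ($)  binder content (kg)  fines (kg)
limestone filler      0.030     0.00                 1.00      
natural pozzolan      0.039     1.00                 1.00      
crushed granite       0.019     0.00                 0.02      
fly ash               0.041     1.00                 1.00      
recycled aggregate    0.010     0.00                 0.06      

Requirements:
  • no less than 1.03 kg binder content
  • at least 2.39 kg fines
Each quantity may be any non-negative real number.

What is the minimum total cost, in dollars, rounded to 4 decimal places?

Let x1 = kg of limestone filler, x2 = kg of natural pozzolan, x3 = kg of crushed granite, x4 = kg of fly ash, x5 = kg of recycled aggregate.
Minimize 0.03x1 + 0.039x2 + 0.019x3 + 0.041x4 + 0.01x5 s.t.:
  1x2 + 1x4 ≥ 1.03   (binder content)
  1x1 + 1x2 + 0.02x3 + 1x4 + 0.06x5 ≥ 2.39   (fines)
  x1, x2, x3, x4, x5 ≥ 0.
The optimal basis is {limestone filler, natural pozzolan}; crushed granite, fly ash, recycled aggregate drop out. Binding constraints: binder content and fines.
That vertex is x1 = 1.36, x2 = 1.03.
Objective = 0.03·1.36 + 0.039·1.03 = 0.080970.

$0.0810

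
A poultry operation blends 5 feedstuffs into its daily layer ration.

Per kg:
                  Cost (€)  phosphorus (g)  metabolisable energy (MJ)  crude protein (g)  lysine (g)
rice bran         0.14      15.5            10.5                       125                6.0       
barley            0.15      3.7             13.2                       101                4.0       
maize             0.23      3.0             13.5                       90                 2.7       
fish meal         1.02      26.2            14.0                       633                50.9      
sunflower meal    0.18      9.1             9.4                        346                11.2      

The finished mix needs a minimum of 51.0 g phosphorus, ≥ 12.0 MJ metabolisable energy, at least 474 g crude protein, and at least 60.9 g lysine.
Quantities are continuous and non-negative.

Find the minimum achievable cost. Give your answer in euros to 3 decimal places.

Set it up as a linear program. Let x1 = kg of rice bran, x2 = kg of barley, x3 = kg of maize, x4 = kg of fish meal, x5 = kg of sunflower meal.
Minimize 0.14x1 + 0.15x2 + 0.23x3 + 1.02x4 + 0.18x5 s.t.:
  15.5x1 + 3.7x2 + 3x3 + 26.2x4 + 9.1x5 ≥ 51   (phosphorus)
  10.5x1 + 13.2x2 + 13.5x3 + 14x4 + 9.4x5 ≥ 12   (metabolisable energy)
  125x1 + 101x2 + 90x3 + 633x4 + 346x5 ≥ 474   (crude protein)
  6x1 + 4x2 + 2.7x3 + 50.9x4 + 11.2x5 ≥ 60.9   (lysine)
  x1, x2, x3, x4, x5 ≥ 0.
At the optimum only rice bran, sunflower meal are positive (barley, maize, fish meal = 0). There the phosphorus and lysine constraints are tight.
Solving gives x1 = 0.1429, x5 = 5.361.
Cost = 0.14·0.1429 + 0.18·5.361 = 0.98499.

€0.985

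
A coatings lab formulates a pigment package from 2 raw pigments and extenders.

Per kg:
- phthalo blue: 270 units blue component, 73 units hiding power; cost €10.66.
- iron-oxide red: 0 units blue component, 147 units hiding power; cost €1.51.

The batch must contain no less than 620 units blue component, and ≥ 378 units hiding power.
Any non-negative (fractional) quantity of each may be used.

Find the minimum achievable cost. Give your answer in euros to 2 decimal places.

Let x1 = kg of phthalo blue, x2 = kg of iron-oxide red.
min 10.66x1 + 1.51x2 with:
  270x1 ≥ 620   (blue component)
  73x1 + 147x2 ≥ 378   (hiding power)
  x1, x2 ≥ 0.
Both inputs are positive at the optimum. There the blue component and hiding power constraints are tight.
Solving gives x1 = 2.296, x2 = 1.431.
Objective = 10.66·2.296 + 1.51·1.431 = 26.6362.

€26.64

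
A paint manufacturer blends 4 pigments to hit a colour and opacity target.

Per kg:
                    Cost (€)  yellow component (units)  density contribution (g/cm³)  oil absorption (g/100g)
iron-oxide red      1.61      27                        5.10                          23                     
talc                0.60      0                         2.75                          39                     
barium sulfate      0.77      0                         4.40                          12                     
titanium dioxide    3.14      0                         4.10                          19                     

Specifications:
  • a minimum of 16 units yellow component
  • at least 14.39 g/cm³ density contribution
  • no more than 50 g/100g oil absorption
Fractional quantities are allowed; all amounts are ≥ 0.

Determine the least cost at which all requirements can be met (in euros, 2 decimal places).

Let x1 = kg of iron-oxide red, x2 = kg of talc, x3 = kg of barium sulfate, x4 = kg of titanium dioxide.
Minimise 1.61x1 + 0.6x2 + 0.77x3 + 3.14x4 subject to:
  27x1 ≥ 16   (yellow component)
  5.1x1 + 2.75x2 + 4.4x3 + 4.1x4 ≥ 14.39   (density contribution)
  23x1 + 39x2 + 12x3 + 19x4 ≤ 50   (oil absorption)
  x1, x2, x3, x4 ≥ 0.
The cheapest feasible vertex uses only iron-oxide red, barium sulfate; talc, titanium dioxide are not used. The yellow component and density contribution requirements are met with equality.
Optimal quantities: iron-oxide red = 0.5926 kg, barium sulfate = 2.584 kg.
Objective = 1.61·0.5926 + 0.77·2.584 = 2.9438.

€2.94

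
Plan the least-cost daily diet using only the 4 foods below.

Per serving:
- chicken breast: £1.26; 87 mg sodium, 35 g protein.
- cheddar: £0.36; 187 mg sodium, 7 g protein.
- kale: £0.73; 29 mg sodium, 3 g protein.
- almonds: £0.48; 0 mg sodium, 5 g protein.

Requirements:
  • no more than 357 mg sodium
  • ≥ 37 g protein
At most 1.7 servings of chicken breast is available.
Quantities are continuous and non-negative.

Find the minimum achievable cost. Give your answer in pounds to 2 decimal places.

£1.33

This is a linear program. Let x1 = servings of chicken breast, x2 = servings of cheddar, x3 = servings of kale, x4 = servings of almonds.
Minimize 1.26x1 + 0.36x2 + 0.73x3 + 0.48x4 with:
  87x1 + 187x2 + 29x3 ≤ 357   (sodium)
  35x1 + 7x2 + 3x3 + 5x4 ≥ 37   (protein)
  x1 ≤ 1.7
  x1, x2, x3, x4 ≥ 0.
The cheapest feasible vertex uses only chicken breast; cheddar, kale, almonds are not used. There the protein constraint is tight.
So chicken breast = 1.057 servings.
Hence cost = 1.26·1.057 = £1.3318.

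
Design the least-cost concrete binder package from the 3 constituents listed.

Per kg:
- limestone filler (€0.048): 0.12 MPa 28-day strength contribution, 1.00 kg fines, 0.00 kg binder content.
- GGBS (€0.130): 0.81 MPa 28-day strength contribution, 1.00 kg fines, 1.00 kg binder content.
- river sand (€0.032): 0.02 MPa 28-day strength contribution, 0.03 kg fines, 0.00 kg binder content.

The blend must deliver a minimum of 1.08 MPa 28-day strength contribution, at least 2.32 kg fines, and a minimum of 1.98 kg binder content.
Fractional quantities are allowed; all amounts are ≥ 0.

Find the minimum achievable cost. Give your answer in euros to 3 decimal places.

Treat it as an LP. Let x1 = kg of limestone filler, x2 = kg of GGBS, x3 = kg of river sand.
Minimise 0.048x1 + 0.13x2 + 0.032x3 s.t.:
  0.12x1 + 0.81x2 + 0.02x3 ≥ 1.08   (28-day strength contribution)
  1x1 + 1x2 + 0.03x3 ≥ 2.32   (fines)
  1x2 ≥ 1.98   (binder content)
  x1, x2, x3 ≥ 0.
The optimal basis is {limestone filler, GGBS}; river sand drops out. Binding constraints: fines and binder content.
So limestone filler = 0.34 kg, GGBS = 1.98 kg.
Hence cost = 0.048·0.34 + 0.13·1.98 = €0.27372.

€0.274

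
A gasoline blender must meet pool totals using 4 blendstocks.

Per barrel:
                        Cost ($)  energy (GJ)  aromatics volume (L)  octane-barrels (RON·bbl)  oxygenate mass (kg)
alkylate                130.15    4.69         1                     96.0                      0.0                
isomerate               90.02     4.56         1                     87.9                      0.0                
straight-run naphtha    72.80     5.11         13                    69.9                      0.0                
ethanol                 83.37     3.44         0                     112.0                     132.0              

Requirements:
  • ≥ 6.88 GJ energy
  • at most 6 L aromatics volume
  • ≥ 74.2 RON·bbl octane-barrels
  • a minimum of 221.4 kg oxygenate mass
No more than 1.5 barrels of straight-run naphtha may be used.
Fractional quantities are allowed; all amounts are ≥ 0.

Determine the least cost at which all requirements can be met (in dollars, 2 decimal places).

$155.65

Let x1 = barrels of alkylate, x2 = barrels of isomerate, x3 = barrels of straight-run naphtha, x4 = barrels of ethanol.
Minimize 130.15x1 + 90.02x2 + 72.8x3 + 83.37x4 subject to:
  4.69x1 + 4.56x2 + 5.11x3 + 3.44x4 ≥ 6.88   (energy)
  1x1 + 1x2 + 13x3 ≤ 6   (aromatics volume)
  96x1 + 87.9x2 + 69.9x3 + 112x4 ≥ 74.2   (octane-barrels)
  132x4 ≥ 221.4   (oxygenate mass)
  x3 ≤ 1.5
  x1, x2, x3, x4 ≥ 0.
The optimal basis is {straight-run naphtha, ethanol}; alkylate, isomerate drop out. Binding constraints: energy and oxygenate mass.
That vertex is x3 = 0.21726, x4 = 1.6773.
Hence cost = 72.8·0.21726 + 83.37·1.6773 = $155.6530.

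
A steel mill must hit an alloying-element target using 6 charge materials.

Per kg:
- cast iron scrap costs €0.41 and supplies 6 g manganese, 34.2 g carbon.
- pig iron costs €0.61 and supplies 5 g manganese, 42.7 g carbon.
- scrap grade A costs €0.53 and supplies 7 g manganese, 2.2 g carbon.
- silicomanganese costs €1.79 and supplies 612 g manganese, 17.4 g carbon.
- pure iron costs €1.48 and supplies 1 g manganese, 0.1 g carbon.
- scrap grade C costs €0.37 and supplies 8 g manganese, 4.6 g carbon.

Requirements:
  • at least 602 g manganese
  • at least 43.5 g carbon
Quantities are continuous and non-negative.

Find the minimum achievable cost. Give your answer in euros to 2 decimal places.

€2.07

Let x1 = kg of cast iron scrap, x2 = kg of pig iron, x3 = kg of scrap grade A, x4 = kg of silicomanganese, x5 = kg of pure iron, x6 = kg of scrap grade C.
Minimize 0.41x1 + 0.61x2 + 0.53x3 + 1.79x4 + 1.48x5 + 0.37x6 s.t.:
  6x1 + 5x2 + 7x3 + 612x4 + 1x5 + 8x6 ≥ 602   (manganese)
  34.2x1 + 42.7x2 + 2.2x3 + 17.4x4 + 0.1x5 + 4.6x6 ≥ 43.5   (carbon)
  x1, x2, x3, x4, x5, x6 ≥ 0.
The cheapest feasible vertex uses only cast iron scrap, silicomanganese; pig iron, scrap grade A, pure iron, scrap grade C are not used. Binding constraints: manganese and carbon.
Solving gives x1 = 0.7753, x4 = 0.9761.
Objective = 0.41·0.7753 + 1.79·0.9761 = 2.0651.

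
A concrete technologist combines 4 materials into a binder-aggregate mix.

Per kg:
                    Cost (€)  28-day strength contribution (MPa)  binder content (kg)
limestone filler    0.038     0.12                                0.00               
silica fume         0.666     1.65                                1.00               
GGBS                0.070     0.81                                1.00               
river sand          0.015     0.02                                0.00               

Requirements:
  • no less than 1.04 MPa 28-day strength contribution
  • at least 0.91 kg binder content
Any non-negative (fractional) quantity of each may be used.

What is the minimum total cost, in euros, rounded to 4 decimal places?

Set it up as a linear program. Let x1 = kg of limestone filler, x2 = kg of silica fume, x3 = kg of GGBS, x4 = kg of river sand.
Minimise 0.038x1 + 0.666x2 + 0.07x3 + 0.015x4 s.t.:
  0.12x1 + 1.65x2 + 0.81x3 + 0.02x4 ≥ 1.04   (28-day strength contribution)
  1x2 + 1x3 ≥ 0.91   (binder content)
  x1, x2, x3, x4 ≥ 0.
The cheapest feasible vertex uses only GGBS; limestone filler, silica fume, river sand are not used. There the 28-day strength contribution constraint is tight.
So GGBS = 1.284 kg.
Objective = 0.07·1.284 = 0.089880.

€0.0899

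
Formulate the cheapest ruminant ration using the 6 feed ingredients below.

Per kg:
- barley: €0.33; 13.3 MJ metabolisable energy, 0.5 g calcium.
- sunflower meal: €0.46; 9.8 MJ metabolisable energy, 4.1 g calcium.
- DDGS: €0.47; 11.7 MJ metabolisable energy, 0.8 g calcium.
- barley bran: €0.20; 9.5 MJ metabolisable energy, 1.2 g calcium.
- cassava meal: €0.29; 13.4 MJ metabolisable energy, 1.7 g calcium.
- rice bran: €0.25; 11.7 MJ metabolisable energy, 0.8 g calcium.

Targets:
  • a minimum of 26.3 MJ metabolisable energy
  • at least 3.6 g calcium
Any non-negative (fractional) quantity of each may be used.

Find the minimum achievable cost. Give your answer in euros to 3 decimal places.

€0.578

Let x1 = kg of barley, x2 = kg of sunflower meal, x3 = kg of DDGS, x4 = kg of barley bran, x5 = kg of cassava meal, x6 = kg of rice bran.
Minimise 0.33x1 + 0.46x2 + 0.47x3 + 0.2x4 + 0.29x5 + 0.25x6 subject to:
  13.3x1 + 9.8x2 + 11.7x3 + 9.5x4 + 13.4x5 + 11.7x6 ≥ 26.3   (metabolisable energy)
  0.5x1 + 4.1x2 + 0.8x3 + 1.2x4 + 1.7x5 + 0.8x6 ≥ 3.6   (calcium)
  x1, x2, x3, x4, x5, x6 ≥ 0.
The optimal basis is {sunflower meal, barley bran}; barley, DDGS, cassava meal, rice bran drop out. Binding constraints: metabolisable energy and calcium.
So sunflower meal = 0.09709 kg, barley bran = 2.668 kg.
Total cost: 0.46·0.09709 + 0.2·2.668 = 0.57826.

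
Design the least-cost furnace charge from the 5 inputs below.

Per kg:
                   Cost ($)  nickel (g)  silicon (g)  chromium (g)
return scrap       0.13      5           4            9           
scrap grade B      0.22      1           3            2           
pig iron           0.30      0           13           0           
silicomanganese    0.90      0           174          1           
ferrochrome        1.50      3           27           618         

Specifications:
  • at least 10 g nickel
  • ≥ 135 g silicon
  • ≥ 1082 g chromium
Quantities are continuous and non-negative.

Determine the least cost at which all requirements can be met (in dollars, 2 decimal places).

Treat it as an LP. Let x1 = kg of return scrap, x2 = kg of scrap grade B, x3 = kg of pig iron, x4 = kg of silicomanganese, x5 = kg of ferrochrome.
min 0.13x1 + 0.22x2 + 0.3x3 + 0.9x4 + 1.5x5 with:
  5x1 + 1x2 + 3x5 ≥ 10   (nickel)
  4x1 + 3x2 + 13x3 + 174x4 + 27x5 ≥ 135   (silicon)
  9x1 + 2x2 + 1x4 + 618x5 ≥ 1082   (chromium)
  x1, x2, x3, x4, x5 ≥ 0.
At the optimum only return scrap, silicomanganese, ferrochrome are positive (scrap grade B, pig iron = 0). The nickel, silicon, chromium requirements are met with equality.
That vertex is x1 = 0.9584, x4 = 0.4844, x5 = 1.736.
Hence cost = 0.13·0.9584 + 0.9·0.4844 + 1.5·1.736 = $3.1646.

$3.16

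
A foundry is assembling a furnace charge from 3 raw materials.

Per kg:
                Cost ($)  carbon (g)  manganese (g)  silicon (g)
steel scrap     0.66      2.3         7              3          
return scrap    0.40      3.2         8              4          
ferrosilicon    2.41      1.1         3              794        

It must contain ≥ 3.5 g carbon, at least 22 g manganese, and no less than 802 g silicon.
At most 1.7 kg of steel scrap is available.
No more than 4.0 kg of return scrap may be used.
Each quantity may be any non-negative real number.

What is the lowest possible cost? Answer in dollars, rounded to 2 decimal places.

$3.36

Let x1 = kg of steel scrap, x2 = kg of return scrap, x3 = kg of ferrosilicon.
Minimise 0.66x1 + 0.4x2 + 2.41x3 subject to:
  2.3x1 + 3.2x2 + 1.1x3 ≥ 3.5   (carbon)
  7x1 + 8x2 + 3x3 ≥ 22   (manganese)
  3x1 + 4x2 + 794x3 ≥ 802   (silicon)
  x1 ≤ 1.7
  x2 ≤ 4
  x1, x2, x3 ≥ 0.
The cheapest feasible vertex uses only return scrap, ferrosilicon; steel scrap is not used. There the manganese and silicon constraints are tight.
That vertex is x2 = 2.376, x3 = 0.9981.
Objective = 0.4·2.376 + 2.41·0.9981 = 3.3558.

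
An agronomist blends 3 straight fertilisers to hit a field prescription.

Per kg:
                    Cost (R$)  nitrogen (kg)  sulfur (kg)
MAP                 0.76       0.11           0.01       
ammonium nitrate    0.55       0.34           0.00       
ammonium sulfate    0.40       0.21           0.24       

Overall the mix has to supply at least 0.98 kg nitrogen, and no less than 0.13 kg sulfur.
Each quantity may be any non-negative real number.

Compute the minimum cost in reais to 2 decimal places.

Set it up as a linear program. Let x1 = kg of MAP, x2 = kg of ammonium nitrate, x3 = kg of ammonium sulfate.
Minimise 0.76x1 + 0.55x2 + 0.4x3 subject to:
  0.11x1 + 0.34x2 + 0.21x3 ≥ 0.98   (nitrogen)
  0.01x1 + 0.24x3 ≥ 0.13   (sulfur)
  x1, x2, x3 ≥ 0.
The optimal basis is {ammonium nitrate, ammonium sulfate}; MAP drops out. The nitrogen and sulfur requirements are met with equality.
So ammonium nitrate = 2.548 kg, ammonium sulfate = 0.5417 kg.
Hence cost = 0.55·2.548 + 0.4·0.5417 = R$1.6181.

R$1.62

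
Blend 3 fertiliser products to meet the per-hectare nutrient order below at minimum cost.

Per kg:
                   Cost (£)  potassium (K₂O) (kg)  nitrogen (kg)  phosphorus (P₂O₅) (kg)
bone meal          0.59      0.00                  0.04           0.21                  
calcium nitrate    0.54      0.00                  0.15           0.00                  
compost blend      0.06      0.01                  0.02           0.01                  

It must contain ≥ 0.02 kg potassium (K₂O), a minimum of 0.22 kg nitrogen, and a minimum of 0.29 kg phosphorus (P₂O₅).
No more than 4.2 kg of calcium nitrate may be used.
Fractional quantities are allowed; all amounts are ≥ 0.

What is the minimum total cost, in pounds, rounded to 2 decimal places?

Let x1 = kg of bone meal, x2 = kg of calcium nitrate, x3 = kg of compost blend.
min 0.59x1 + 0.54x2 + 0.06x3 subject to:
  0.01x3 ≥ 0.02   (potassium (K₂O))
  0.04x1 + 0.15x2 + 0.02x3 ≥ 0.22   (nitrogen)
  0.21x1 + 0.01x3 ≥ 0.29   (phosphorus (P₂O₅))
  x2 ≤ 4.2
  x1, x2, x3 ≥ 0.
The cheapest feasible vertex uses only bone meal, compost blend; calcium nitrate is not used. Binding constraints: nitrogen and phosphorus (P₂O₅).
Optimal quantities: bone meal = 0.9474 kg, compost blend = 9.105 kg.
Hence cost = 0.59·0.9474 + 0.06·9.105 = £1.1053.

£1.11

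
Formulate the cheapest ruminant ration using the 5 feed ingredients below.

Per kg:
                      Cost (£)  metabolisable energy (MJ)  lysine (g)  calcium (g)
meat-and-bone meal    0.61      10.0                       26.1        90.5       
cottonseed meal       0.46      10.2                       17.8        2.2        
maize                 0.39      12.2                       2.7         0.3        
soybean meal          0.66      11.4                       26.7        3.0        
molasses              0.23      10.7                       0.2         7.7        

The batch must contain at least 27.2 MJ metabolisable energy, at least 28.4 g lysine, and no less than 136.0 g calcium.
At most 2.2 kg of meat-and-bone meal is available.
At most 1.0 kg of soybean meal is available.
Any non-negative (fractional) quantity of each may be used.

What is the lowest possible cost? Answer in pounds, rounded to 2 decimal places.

£1.14

Let x1 = kg of meat-and-bone meal, x2 = kg of cottonseed meal, x3 = kg of maize, x4 = kg of soybean meal, x5 = kg of molasses.
Minimize 0.61x1 + 0.46x2 + 0.39x3 + 0.66x4 + 0.23x5 subject to:
  10x1 + 10.2x2 + 12.2x3 + 11.4x4 + 10.7x5 ≥ 27.2   (metabolisable energy)
  26.1x1 + 17.8x2 + 2.7x3 + 26.7x4 + 0.2x5 ≥ 28.4   (lysine)
  90.5x1 + 2.2x2 + 0.3x3 + 3x4 + 7.7x5 ≥ 136   (calcium)
  x1 ≤ 2.2
  x4 ≤ 1
  x1, x2, x3, x4, x5 ≥ 0.
At the optimum only meat-and-bone meal, molasses are positive (cottonseed meal, maize, soybean meal = 0). There the metabolisable energy and calcium constraints are tight.
That vertex is x1 = 1.398, x5 = 1.236.
Hence cost = 0.61·1.398 + 0.23·1.236 = £1.1371.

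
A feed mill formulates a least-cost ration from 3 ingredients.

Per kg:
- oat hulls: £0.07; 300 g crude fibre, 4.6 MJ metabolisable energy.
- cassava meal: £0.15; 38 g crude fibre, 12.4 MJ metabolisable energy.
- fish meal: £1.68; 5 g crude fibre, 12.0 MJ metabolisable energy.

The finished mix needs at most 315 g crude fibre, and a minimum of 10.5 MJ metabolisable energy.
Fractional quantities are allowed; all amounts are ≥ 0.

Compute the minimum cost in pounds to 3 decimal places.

This is a linear program. Let x1 = kg of oat hulls, x2 = kg of cassava meal, x3 = kg of fish meal.
min 0.07x1 + 0.15x2 + 1.68x3 subject to:
  300x1 + 38x2 + 5x3 ≤ 315   (crude fibre)
  4.6x1 + 12.4x2 + 12x3 ≥ 10.5   (metabolisable energy)
  x1, x2, x3 ≥ 0.
At the optimum only cassava meal is positive (oat hulls, fish meal = 0). Binding constraint: metabolisable energy.
Solving gives x2 = 0.8468.
Objective = 0.15·0.8468 = 0.12702.

£0.127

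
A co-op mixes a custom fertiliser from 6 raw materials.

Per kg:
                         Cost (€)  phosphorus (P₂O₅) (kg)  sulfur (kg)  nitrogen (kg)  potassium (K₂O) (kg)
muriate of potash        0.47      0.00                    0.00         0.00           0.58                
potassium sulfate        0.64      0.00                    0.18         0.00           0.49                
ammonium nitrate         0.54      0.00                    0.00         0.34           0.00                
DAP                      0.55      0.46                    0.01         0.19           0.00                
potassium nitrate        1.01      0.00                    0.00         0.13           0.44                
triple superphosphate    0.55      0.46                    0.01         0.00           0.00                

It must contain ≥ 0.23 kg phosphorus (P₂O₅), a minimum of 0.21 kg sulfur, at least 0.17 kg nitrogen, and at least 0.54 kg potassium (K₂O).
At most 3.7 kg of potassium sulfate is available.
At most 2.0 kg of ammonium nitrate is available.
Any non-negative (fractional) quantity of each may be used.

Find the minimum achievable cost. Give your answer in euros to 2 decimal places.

Let x1 = kg of muriate of potash, x2 = kg of potassium sulfate, x3 = kg of ammonium nitrate, x4 = kg of DAP, x5 = kg of potassium nitrate, x6 = kg of triple superphosphate.
min 0.47x1 + 0.64x2 + 0.54x3 + 0.55x4 + 1.01x5 + 0.55x6 s.t.:
  0.46x4 + 0.46x6 ≥ 0.23   (phosphorus (P₂O₅))
  0.18x2 + 0.01x4 + 0.01x6 ≥ 0.21   (sulfur)
  0.34x3 + 0.19x4 + 0.13x5 ≥ 0.17   (nitrogen)
  0.58x1 + 0.49x2 + 0.44x5 ≥ 0.54   (potassium (K₂O))
  x2 ≤ 3.7
  x3 ≤ 2
  x1, x2, x3, x4, x5, x6 ≥ 0.
The optimal basis is {potassium sulfate, ammonium nitrate, DAP}; muriate of potash, potassium nitrate, triple superphosphate drop out. The phosphorus (P₂O₅), sulfur, nitrogen requirements are met with equality.
That vertex is x2 = 1.139, x3 = 0.2206, x4 = 0.5.
Objective = 0.64·1.139 + 0.54·0.2206 + 0.55·0.5 = 1.1231.

€1.12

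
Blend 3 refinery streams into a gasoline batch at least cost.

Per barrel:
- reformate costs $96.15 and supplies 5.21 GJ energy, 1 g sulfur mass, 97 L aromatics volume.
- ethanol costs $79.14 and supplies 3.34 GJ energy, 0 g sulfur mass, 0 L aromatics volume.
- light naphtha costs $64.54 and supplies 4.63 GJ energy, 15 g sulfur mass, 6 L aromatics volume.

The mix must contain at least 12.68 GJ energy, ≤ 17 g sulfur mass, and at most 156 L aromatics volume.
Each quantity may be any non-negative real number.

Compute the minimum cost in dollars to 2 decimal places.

Treat it as an LP. Let x1 = barrels of reformate, x2 = barrels of ethanol, x3 = barrels of light naphtha.
Minimise 96.15x1 + 79.14x2 + 64.54x3 subject to:
  5.21x1 + 3.34x2 + 4.63x3 ≥ 12.68   (energy)
  1x1 + 15x3 ≤ 17   (sulfur mass)
  97x1 + 6x3 ≤ 156   (aromatics volume)
  x1, x2, x3 ≥ 0.
The cheapest feasible vertex uses only reformate, light naphtha; ethanol is not used. The energy and sulfur mass requirements are met with equality.
So reformate = 1.5165 barrels, light naphtha = 1.0322 barrels.
Objective = 96.15·1.5165 + 64.54·1.0322 = 212.4297.

$212.43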